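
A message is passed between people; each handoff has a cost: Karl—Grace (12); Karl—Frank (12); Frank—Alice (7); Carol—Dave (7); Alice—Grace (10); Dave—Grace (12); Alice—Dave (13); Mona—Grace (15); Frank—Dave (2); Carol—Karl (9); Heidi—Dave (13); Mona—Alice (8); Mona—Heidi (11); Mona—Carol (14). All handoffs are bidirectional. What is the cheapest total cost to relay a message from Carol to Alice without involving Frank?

Some routes from Carol to Alice avoiding Frank:
Carol-Mona-Alice: 14 + 8 = 22
Carol-Dave-Grace-Alice: 7 + 12 + 10 = 29
Carol-Dave-Heidi-Mona-Alice: 7 + 13 + 11 + 8 = 39
Carol-Karl-Grace-Alice: 9 + 12 + 10 = 31
Carol-Dave-Alice: 7 + 13 = 20
Carol-Mona-Grace-Alice: 14 + 15 + 10 = 39
Shortest: 20.

20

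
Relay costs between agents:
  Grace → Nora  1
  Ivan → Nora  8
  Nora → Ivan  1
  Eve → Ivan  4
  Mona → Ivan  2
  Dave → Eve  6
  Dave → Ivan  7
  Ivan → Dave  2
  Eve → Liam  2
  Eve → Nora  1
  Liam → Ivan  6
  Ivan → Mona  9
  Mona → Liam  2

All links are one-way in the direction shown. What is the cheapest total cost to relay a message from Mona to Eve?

Routes from Mona to Eve:
Mona - Liam - Ivan - Dave - Eve: 2 + 6 + 2 + 6 = 16
Mona - Ivan - Dave - Eve: 2 + 2 + 6 = 10
The minimum is 10.

10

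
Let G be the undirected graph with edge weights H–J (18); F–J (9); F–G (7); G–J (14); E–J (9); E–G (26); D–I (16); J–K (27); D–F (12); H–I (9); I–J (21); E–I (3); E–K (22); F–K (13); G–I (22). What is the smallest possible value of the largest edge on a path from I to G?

9

Some routes from I to G:
I - D - F - J - G: max(16, 12, 9, 14) = 16
I - H - J - G: max(9, 18, 14) = 18
I - H - J - F - G: max(9, 18, 9, 7) = 18
I - E - J - G: max(3, 9, 14) = 14
I - E - J - F - G: max(3, 9, 9, 7) = 9
I - D - F - G: max(16, 12, 7) = 16
Smallest bottleneck: 9.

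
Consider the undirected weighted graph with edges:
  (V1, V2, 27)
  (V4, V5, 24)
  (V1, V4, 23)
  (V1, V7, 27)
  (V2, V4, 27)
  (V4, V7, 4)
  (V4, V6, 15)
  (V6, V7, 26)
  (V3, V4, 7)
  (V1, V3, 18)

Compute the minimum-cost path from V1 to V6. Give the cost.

Checking several routes:
V1 → V7 → V4 → V6: 27 + 4 + 15 = 46
V1 → V4 → V6: 23 + 15 = 38
V1 → V7 → V6: 27 + 26 = 53
V1 → V3 → V4 → V6: 18 + 7 + 15 = 40
The minimum is 38.

38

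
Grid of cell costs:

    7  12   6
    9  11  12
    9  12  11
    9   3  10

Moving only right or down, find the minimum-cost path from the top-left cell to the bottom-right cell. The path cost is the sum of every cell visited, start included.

47

Take r0c0 → r1c0 → r2c0 → r3c0 → r3c1 → r3c2 for a total of 7 + 9 + 9 + 9 + 3 + 10 = 47.
(Top row then right column would cost 58.)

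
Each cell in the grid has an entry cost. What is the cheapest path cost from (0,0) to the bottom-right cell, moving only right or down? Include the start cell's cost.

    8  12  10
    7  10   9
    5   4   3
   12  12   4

31

One optimal route is (0,0) (1,0) (2,0) (2,1) (2,2) (3,2).
Its cost is 8 + 7 + 5 + 4 + 3 + 4 = 31.
For comparison, the top-then-right route costs 46.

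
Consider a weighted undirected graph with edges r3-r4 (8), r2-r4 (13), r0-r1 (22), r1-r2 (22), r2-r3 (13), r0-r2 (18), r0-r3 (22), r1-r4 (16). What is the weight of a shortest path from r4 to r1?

Checking several routes:
r4 - r2 - r1: 13 + 22 = 35
r4 - r1: 16
r4 - r3 - r2 - r1: 8 + 13 + 22 = 43
The minimum is 16.

16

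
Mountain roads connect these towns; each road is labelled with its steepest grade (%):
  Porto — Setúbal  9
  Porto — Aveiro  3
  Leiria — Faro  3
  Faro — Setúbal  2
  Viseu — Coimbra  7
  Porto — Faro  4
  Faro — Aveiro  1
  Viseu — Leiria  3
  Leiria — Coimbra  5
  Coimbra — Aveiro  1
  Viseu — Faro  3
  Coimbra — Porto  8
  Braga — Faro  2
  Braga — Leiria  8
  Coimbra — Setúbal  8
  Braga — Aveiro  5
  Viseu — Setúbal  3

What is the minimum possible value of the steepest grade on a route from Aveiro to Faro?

1

A few of the Aveiro→Faro routes:
Aveiro-Porto-Faro: max(3, 4) = 4
Aveiro-Faro: max(1) = 1
Aveiro-Coimbra-Leiria-Viseu-Setúbal-Faro: max(1, 5, 3, 3, 2) = 5
The minimum achievable maximum is 1%.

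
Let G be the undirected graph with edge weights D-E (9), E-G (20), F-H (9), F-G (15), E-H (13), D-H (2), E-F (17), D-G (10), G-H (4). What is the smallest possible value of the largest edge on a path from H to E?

9

Checking several routes:
H - F - G - D - E: max(9, 15, 10, 9) = 15
H - D - E: max(2, 9) = 9
H - G - D - E: max(4, 10, 9) = 10
H - E: max(13) = 13
Smallest bottleneck: 9.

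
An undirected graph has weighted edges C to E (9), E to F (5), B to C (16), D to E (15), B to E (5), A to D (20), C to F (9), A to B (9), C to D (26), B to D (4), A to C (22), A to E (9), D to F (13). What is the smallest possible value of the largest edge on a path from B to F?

Checking several routes:
B-A-E-C-F: max(9, 9, 9, 9) = 9
B-A-E-F: max(9, 9, 5) = 9
B-E-C-F: max(5, 9, 9) = 9
B-E-F: max(5, 5) = 5
B-D-F: max(4, 13) = 13
Smallest bottleneck: 5.

5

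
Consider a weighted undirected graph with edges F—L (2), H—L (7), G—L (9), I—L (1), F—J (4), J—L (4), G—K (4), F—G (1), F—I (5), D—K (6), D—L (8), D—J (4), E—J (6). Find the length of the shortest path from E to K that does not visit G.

16

Routes from E to K avoiding G:
E - J - F - L - D - K: 6 + 4 + 2 + 8 + 6 = 26
E - J - F - I - L - D - K: 6 + 4 + 5 + 1 + 8 + 6 = 30
E - J - L - D - K: 6 + 4 + 8 + 6 = 24
E - J - D - K: 6 + 4 + 6 = 16
Shortest: 16.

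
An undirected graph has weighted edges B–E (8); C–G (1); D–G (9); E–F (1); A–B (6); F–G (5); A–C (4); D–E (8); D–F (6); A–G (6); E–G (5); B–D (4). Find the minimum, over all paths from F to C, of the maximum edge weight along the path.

Some routes from F to C:
F -> D -> B -> A -> G -> C: max(6, 4, 6, 6, 1) = 6
F -> G -> C: max(5, 1) = 5
F -> E -> G -> C: max(1, 5, 1) = 5
Smallest bottleneck: 5.

5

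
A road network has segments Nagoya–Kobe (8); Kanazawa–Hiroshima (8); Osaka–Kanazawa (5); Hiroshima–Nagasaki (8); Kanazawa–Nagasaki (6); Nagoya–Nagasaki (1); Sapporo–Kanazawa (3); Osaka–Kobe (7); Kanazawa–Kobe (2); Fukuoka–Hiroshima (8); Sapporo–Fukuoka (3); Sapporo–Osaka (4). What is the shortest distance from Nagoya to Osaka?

12

Checking several routes:
Nagoya - Kobe - Osaka: 8 + 7 = 15
Nagoya - Nagasaki - Kanazawa - Osaka: 1 + 6 + 5 = 12
Nagoya - Nagasaki - Kanazawa - Sapporo - Osaka: 1 + 6 + 3 + 4 = 14
The minimum is 12 mi.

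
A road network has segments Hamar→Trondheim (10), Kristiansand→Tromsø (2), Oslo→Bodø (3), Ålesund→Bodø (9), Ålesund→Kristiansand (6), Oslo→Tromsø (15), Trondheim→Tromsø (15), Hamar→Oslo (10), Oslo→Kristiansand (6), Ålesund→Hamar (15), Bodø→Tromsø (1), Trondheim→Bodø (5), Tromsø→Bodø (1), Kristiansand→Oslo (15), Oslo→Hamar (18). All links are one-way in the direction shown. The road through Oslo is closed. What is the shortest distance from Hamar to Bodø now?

Routes from Hamar to Bodø avoiding Oslo:
Hamar -> Trondheim -> Bodø: 10 + 5 = 15
Hamar -> Trondheim -> Tromsø -> Bodø: 10 + 15 + 1 = 26
Best route has total 15.

15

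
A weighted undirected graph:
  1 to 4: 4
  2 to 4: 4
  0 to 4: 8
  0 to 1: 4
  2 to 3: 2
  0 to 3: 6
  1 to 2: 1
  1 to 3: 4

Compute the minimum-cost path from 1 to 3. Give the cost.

3

Checking several routes:
1 -> 0 -> 3: 4 + 6 = 10
1 -> 3: 4
1 -> 2 -> 3: 1 + 2 = 3
Shortest: 3.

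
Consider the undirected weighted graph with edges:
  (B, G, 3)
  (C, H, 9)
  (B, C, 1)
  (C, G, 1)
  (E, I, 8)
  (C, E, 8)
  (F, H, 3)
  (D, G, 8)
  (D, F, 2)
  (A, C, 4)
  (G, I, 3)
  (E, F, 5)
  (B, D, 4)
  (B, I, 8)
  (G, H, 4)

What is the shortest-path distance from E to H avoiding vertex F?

13

Some routes from E to H avoiding F:
E -> C -> H: 8 + 9 = 17
E -> C -> B -> G -> H: 8 + 1 + 3 + 4 = 16
E -> C -> G -> H: 8 + 1 + 4 = 13
E -> I -> G -> H: 8 + 3 + 4 = 15
Best route has total 13.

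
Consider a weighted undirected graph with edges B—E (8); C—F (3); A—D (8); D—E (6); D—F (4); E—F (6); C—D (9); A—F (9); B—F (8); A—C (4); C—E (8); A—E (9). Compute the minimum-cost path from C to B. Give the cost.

11

Checking several routes:
C-E-B: 8 + 8 = 16
C-D-F-B: 9 + 4 + 8 = 21
C-F-E-B: 3 + 6 + 8 = 17
C-F-B: 3 + 8 = 11
Best route has total 11.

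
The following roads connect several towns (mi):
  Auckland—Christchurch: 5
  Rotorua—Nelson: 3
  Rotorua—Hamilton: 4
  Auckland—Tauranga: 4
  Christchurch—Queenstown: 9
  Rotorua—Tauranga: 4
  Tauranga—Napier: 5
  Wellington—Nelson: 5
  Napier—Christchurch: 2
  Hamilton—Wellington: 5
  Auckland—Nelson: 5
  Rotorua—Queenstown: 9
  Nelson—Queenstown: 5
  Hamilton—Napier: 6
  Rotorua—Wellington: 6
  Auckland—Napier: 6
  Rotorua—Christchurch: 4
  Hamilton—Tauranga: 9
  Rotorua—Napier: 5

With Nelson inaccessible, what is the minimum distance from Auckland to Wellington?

14

Some routes from Auckland to Wellington avoiding Nelson:
Auckland -> Tauranga -> Rotorua -> Hamilton -> Wellington: 4 + 4 + 4 + 5 = 17
Auckland -> Napier -> Rotorua -> Wellington: 6 + 5 + 6 = 17
Auckland -> Tauranga -> Rotorua -> Wellington: 4 + 4 + 6 = 14
Auckland -> Napier -> Hamilton -> Wellington: 6 + 6 + 5 = 17
Auckland -> Christchurch -> Rotorua -> Wellington: 5 + 4 + 6 = 15
Shortest: 14 mi.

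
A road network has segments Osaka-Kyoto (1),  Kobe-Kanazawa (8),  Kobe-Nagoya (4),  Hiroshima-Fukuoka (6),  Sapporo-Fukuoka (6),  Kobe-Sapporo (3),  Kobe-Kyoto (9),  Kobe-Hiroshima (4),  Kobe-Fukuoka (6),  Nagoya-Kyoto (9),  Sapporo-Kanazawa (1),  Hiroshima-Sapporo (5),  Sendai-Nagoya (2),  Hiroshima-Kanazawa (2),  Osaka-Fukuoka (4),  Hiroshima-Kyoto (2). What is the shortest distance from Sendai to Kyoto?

Checking several routes:
Sendai-Nagoya-Kobe-Sapporo-Kanazawa-Hiroshima-Kyoto: 2 + 4 + 3 + 1 + 2 + 2 = 14
Sendai-Nagoya-Kyoto: 2 + 9 = 11
Sendai-Nagoya-Kobe-Hiroshima-Kyoto: 2 + 4 + 4 + 2 = 12
The minimum is 11 km.

11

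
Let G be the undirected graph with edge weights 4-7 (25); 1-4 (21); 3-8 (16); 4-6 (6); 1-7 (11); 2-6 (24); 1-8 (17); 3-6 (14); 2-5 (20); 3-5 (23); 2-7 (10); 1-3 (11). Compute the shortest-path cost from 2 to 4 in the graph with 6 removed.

35

Checking several routes:
2 -> 7 -> 4: 10 + 25 = 35
2 -> 7 -> 1 -> 4: 10 + 11 + 21 = 42
2 -> 5 -> 3 -> 8 -> 1 -> 4: 20 + 23 + 16 + 17 + 21 = 97
2 -> 5 -> 3 -> 1 -> 4: 20 + 23 + 11 + 21 = 75
2 -> 5 -> 3 -> 1 -> 7 -> 4: 20 + 23 + 11 + 11 + 25 = 90
Best route has total 35.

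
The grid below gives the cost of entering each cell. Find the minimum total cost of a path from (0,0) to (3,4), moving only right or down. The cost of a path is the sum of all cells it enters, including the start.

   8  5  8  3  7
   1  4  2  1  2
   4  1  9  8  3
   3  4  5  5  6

Take r0c0 r1c0 r1c1 r1c2 r1c3 r1c4 r2c4 r3c4 for a total of 8 + 1 + 4 + 2 + 1 + 2 + 3 + 6 = 27.

27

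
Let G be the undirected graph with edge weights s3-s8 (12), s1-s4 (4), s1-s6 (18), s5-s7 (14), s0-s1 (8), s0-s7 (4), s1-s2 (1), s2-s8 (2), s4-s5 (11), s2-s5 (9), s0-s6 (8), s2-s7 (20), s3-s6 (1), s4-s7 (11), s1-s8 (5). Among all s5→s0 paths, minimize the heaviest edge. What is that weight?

9

Checking several routes:
s5 -> s2 -> s1 -> s4 -> s7 -> s0: max(9, 1, 4, 11, 4) = 11
s5 -> s4 -> s7 -> s0: max(11, 11, 4) = 11
s5 -> s2 -> s8 -> s1 -> s0: max(9, 2, 5, 8) = 9
s5 -> s2 -> s1 -> s0: max(9, 1, 8) = 9
s5 -> s4 -> s1 -> s0: max(11, 4, 8) = 11
Best route has worst link 9.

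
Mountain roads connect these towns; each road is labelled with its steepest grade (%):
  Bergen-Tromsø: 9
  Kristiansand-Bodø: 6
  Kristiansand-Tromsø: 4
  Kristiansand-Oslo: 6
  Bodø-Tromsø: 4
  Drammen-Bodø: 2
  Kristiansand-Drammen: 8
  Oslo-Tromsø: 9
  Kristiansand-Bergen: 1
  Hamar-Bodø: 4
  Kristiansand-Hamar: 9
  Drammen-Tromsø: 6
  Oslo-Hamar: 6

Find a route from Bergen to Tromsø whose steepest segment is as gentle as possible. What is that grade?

Some routes from Bergen to Tromsø:
Bergen - Kristiansand - Bodø - Drammen - Tromsø: max(1, 6, 2, 6) = 6
Bergen - Kristiansand - Tromsø: max(1, 4) = 4
Bergen - Kristiansand - Oslo - Hamar - Bodø - Tromsø: max(1, 6, 6, 4, 4) = 6
Bergen - Kristiansand - Oslo - Hamar - Bodø - Drammen - Tromsø: max(1, 6, 6, 4, 2, 6) = 6
Bergen - Kristiansand - Bodø - Tromsø: max(1, 6, 4) = 6
The minimum achievable maximum is 4%.

4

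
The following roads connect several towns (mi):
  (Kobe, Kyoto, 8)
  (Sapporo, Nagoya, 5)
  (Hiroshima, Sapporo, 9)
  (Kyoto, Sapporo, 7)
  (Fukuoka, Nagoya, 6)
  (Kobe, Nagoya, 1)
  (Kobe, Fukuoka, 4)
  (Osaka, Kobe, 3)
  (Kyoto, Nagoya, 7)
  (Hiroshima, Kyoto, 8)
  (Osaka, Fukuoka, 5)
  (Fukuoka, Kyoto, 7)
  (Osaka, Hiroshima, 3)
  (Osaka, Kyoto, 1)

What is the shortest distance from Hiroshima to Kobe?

6

A few of the Hiroshima→Kobe routes:
Hiroshima -> Osaka -> Kyoto -> Nagoya -> Kobe: 3 + 1 + 7 + 1 = 12
Hiroshima -> Osaka -> Kobe: 3 + 3 = 6
Hiroshima -> Osaka -> Kyoto -> Kobe: 3 + 1 + 8 = 12
Shortest: 6 mi.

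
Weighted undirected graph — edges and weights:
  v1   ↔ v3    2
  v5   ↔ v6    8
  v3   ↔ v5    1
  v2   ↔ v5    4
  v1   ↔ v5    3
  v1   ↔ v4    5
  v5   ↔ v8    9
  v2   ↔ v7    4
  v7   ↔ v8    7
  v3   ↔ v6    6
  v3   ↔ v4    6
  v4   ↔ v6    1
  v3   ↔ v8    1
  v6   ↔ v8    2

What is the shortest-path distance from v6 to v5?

Some routes from v6 to v5:
v6 - v5: 8
v6 - v8 - v3 - v5: 2 + 1 + 1 = 4
v6 - v3 - v5: 6 + 1 = 7
v6 - v4 - v3 - v5: 1 + 6 + 1 = 8
Shortest: 4.

4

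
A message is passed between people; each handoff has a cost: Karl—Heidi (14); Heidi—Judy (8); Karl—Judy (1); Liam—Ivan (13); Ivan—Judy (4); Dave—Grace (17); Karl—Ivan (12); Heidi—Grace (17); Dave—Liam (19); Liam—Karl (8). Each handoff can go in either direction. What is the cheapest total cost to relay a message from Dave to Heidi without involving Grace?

36

A few of the Dave→Heidi routes:
Dave -> Liam -> Karl -> Heidi: 19 + 8 + 14 = 41
Dave -> Liam -> Karl -> Judy -> Heidi: 19 + 8 + 1 + 8 = 36
Dave -> Liam -> Ivan -> Karl -> Judy -> Heidi: 19 + 13 + 12 + 1 + 8 = 53
Dave -> Liam -> Ivan -> Judy -> Heidi: 19 + 13 + 4 + 8 = 44
Dave -> Liam -> Ivan -> Judy -> Karl -> Heidi: 19 + 13 + 4 + 1 + 14 = 51
Dave -> Liam -> Karl -> Ivan -> Judy -> Heidi: 19 + 8 + 12 + 4 + 8 = 51
Best route has total 36.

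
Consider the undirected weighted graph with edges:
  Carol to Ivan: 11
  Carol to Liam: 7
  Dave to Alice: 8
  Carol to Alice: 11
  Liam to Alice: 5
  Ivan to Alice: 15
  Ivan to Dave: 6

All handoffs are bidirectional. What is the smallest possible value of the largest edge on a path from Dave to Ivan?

6

Candidate routes:
Dave-Alice-Carol-Ivan: max(8, 11, 11) = 11
Dave-Alice-Liam-Carol-Ivan: max(8, 5, 7, 11) = 11
Dave-Alice-Ivan: max(8, 15) = 15
Dave-Ivan: max(6) = 6
The minimum achievable maximum is 6.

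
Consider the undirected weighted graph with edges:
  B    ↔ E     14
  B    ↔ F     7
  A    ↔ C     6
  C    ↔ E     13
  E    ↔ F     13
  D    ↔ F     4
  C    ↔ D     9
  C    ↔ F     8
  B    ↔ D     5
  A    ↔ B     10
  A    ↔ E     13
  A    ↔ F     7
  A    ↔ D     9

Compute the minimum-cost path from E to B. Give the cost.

Checking several routes:
E - F - D - B: 13 + 4 + 5 = 22
E - B: 14
E - F - B: 13 + 7 = 20
Shortest: 14.

14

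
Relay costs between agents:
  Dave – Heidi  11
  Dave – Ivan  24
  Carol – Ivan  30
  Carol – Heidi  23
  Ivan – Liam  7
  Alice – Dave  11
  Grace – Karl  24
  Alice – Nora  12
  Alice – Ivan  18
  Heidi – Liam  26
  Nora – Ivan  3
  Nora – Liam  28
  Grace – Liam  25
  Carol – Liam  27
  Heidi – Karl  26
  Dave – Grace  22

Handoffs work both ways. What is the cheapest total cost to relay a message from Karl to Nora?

59

A few of the Karl→Nora routes:
Karl-Heidi-Dave-Ivan-Nora: 26 + 11 + 24 + 3 = 64
Karl-Heidi-Dave-Alice-Nora: 26 + 11 + 11 + 12 = 60
Karl-Grace-Liam-Ivan-Nora: 24 + 25 + 7 + 3 = 59
Karl-Heidi-Liam-Ivan-Nora: 26 + 26 + 7 + 3 = 62
Best route has total 59.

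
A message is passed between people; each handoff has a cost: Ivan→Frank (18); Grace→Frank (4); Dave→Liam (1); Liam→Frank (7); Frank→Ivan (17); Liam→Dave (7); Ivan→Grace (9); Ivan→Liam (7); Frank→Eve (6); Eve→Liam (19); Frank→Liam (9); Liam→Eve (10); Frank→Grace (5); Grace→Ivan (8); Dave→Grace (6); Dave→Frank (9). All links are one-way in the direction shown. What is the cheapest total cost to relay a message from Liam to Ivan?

Comparing a few candidate routes:
Liam→Dave→Grace→Ivan: 7 + 6 + 8 = 21
Liam→Frank→Ivan: 7 + 17 = 24
Liam→Dave→Frank→Ivan: 7 + 9 + 17 = 33
Liam→Dave→Frank→Grace→Ivan: 7 + 9 + 5 + 8 = 29
Liam→Frank→Grace→Ivan: 7 + 5 + 8 = 20
Shortest: 20.

20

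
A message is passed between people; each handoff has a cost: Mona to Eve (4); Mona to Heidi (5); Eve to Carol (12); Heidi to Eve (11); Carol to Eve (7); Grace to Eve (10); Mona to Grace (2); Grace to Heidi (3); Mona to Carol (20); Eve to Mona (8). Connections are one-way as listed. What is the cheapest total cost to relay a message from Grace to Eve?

10

Candidate routes:
Grace -> Eve: 10
Grace -> Heidi -> Eve: 3 + 11 = 14
Shortest: 10.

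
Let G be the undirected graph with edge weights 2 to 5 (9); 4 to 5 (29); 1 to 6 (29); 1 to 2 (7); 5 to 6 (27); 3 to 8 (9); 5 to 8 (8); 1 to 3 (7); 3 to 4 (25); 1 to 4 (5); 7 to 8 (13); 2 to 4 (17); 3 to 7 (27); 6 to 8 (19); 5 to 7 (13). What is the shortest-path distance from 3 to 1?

Some routes from 3 to 1:
3→1: 7
3→8→5→2→1: 9 + 8 + 9 + 7 = 33
3→4→1: 25 + 5 = 30
Shortest: 7.

7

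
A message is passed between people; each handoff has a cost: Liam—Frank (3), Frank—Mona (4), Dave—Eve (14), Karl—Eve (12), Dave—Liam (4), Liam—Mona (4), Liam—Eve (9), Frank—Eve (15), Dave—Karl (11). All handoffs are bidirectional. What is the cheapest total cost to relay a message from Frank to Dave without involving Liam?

Candidate routes:
Frank → Eve → Dave: 15 + 14 = 29
Frank → Eve → Karl → Dave: 15 + 12 + 11 = 38
Shortest: 29.

29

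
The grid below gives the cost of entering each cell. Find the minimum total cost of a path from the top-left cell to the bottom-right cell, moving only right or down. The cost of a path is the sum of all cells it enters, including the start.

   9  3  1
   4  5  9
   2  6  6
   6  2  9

32

Best path: (0,0) → (1,0) → (2,0) → (2,1) → (3,1) → (3,2)
Cost: 9 + 4 + 2 + 6 + 2 + 9 = 32
For comparison, the top-then-right route costs 37.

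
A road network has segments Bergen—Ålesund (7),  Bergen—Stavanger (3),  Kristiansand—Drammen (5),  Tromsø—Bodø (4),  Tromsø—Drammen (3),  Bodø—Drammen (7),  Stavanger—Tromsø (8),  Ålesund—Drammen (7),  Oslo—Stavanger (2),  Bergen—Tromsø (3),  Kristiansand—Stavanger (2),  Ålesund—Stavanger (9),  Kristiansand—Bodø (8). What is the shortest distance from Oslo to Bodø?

Comparing a few candidate routes:
Oslo-Stavanger-Bergen-Tromsø-Drammen-Bodø: 2 + 3 + 3 + 3 + 7 = 18
Oslo-Stavanger-Kristiansand-Drammen-Tromsø-Bodø: 2 + 2 + 5 + 3 + 4 = 16
Oslo-Stavanger-Kristiansand-Bodø: 2 + 2 + 8 = 12
Oslo-Stavanger-Bergen-Tromsø-Bodø: 2 + 3 + 3 + 4 = 12
Oslo-Stavanger-Kristiansand-Drammen-Bodø: 2 + 2 + 5 + 7 = 16
Oslo-Stavanger-Tromsø-Bodø: 2 + 8 + 4 = 14
The minimum is 12 mi.

12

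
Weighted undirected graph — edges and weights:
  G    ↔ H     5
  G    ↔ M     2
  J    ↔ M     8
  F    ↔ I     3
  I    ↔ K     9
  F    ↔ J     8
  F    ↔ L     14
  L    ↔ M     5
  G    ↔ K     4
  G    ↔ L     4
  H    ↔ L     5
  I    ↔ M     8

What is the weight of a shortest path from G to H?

5

A few of the G→H routes:
G→L→H: 4 + 5 = 9
G→M→L→H: 2 + 5 + 5 = 12
G→H: 5
The minimum is 5.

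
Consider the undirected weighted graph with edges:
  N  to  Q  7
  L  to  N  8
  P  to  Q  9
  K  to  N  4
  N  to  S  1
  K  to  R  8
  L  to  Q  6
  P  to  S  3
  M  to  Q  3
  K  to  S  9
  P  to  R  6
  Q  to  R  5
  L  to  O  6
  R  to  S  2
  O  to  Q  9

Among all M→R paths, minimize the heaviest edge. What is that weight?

A few of the M→R routes:
M -> Q -> N -> S -> R: max(3, 7, 1, 2) = 7
M -> Q -> L -> N -> K -> R: max(3, 6, 8, 4, 8) = 8
M -> Q -> N -> K -> R: max(3, 7, 4, 8) = 8
M -> Q -> N -> S -> P -> R: max(3, 7, 1, 3, 6) = 7
M -> Q -> R: max(3, 5) = 5
The minimum achievable maximum is 5.

5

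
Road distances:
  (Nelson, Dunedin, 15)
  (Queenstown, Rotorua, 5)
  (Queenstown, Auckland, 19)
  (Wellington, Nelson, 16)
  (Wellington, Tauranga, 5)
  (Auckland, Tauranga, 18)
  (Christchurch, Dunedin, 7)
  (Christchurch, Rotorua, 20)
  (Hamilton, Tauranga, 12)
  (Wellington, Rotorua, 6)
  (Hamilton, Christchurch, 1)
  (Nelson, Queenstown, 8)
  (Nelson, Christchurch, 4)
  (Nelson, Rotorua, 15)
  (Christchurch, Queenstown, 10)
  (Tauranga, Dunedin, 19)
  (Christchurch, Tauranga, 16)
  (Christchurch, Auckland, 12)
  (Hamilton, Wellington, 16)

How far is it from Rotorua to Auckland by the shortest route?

Comparing a few candidate routes:
Rotorua -> Queenstown -> Auckland: 5 + 19 = 24
Rotorua -> Queenstown -> Christchurch -> Auckland: 5 + 10 + 12 = 27
Rotorua -> Wellington -> Tauranga -> Auckland: 6 + 5 + 18 = 29
The minimum is 24.

24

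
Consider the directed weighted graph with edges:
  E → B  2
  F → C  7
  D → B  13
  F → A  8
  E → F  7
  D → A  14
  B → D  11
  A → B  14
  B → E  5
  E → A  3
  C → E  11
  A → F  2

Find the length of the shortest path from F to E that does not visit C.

Routes from F to E avoiding C:
F - A - B - E: 8 + 14 + 5 = 27
Shortest: 27.

27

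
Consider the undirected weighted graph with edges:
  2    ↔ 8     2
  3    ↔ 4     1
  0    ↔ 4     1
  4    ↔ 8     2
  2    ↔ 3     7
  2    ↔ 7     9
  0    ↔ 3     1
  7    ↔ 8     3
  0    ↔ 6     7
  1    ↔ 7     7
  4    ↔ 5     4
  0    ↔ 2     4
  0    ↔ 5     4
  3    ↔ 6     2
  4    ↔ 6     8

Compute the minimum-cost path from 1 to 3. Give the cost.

Comparing a few candidate routes:
1→7→8→4→3: 7 + 3 + 2 + 1 = 13
1→7→8→2→0→3: 7 + 3 + 2 + 4 + 1 = 17
1→7→8→2→3: 7 + 3 + 2 + 7 = 19
1→7→8→4→0→3: 7 + 3 + 2 + 1 + 1 = 14
1→7→8→2→0→4→3: 7 + 3 + 2 + 4 + 1 + 1 = 18
Best route has total 13.

13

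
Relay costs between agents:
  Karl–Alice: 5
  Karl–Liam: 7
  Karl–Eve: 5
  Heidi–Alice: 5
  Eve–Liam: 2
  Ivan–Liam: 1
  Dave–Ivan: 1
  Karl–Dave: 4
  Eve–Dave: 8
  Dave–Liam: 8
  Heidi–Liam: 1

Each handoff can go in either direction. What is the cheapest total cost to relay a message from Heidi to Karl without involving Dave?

Paths from Heidi to Karl avoiding Dave:
Heidi → Alice → Karl: 5 + 5 = 10
Heidi → Liam → Karl: 1 + 7 = 8
Heidi → Liam → Eve → Karl: 1 + 2 + 5 = 8
Shortest: 8.

8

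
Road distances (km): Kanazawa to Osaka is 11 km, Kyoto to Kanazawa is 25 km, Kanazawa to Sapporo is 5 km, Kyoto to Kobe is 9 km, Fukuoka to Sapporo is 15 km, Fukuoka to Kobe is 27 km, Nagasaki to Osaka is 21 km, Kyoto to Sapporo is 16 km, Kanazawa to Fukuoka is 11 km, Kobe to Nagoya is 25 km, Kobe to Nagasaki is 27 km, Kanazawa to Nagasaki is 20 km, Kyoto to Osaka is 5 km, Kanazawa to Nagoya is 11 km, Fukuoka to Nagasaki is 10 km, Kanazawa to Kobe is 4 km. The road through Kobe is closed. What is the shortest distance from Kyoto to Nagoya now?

Comparing a few candidate routes:
Kyoto-Kanazawa-Nagoya: 25 + 11 = 36
Kyoto-Osaka-Kanazawa-Nagoya: 5 + 11 + 11 = 27
Kyoto-Sapporo-Kanazawa-Nagoya: 16 + 5 + 11 = 32
Shortest: 27 km.

27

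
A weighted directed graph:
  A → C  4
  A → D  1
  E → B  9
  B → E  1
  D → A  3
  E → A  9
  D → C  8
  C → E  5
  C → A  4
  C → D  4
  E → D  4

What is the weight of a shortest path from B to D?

Candidate routes:
B→E→A→D: 1 + 9 + 1 = 11
B→E→D: 1 + 4 = 5
B→E→A→C→D: 1 + 9 + 4 + 4 = 18
Best route has total 5.

5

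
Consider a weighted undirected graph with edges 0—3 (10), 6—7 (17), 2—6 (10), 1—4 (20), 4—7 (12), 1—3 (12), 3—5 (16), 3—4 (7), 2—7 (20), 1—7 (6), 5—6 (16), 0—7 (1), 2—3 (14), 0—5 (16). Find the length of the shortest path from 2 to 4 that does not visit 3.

32

Routes from 2 to 4 avoiding 3:
2 -> 6 -> 5 -> 0 -> 7 -> 4: 10 + 16 + 16 + 1 + 12 = 55
2 -> 6 -> 7 -> 1 -> 4: 10 + 17 + 6 + 20 = 53
2 -> 6 -> 5 -> 0 -> 7 -> 1 -> 4: 10 + 16 + 16 + 1 + 6 + 20 = 69
2 -> 6 -> 7 -> 4: 10 + 17 + 12 = 39
2 -> 7 -> 1 -> 4: 20 + 6 + 20 = 46
2 -> 7 -> 4: 20 + 12 = 32
The minimum is 32.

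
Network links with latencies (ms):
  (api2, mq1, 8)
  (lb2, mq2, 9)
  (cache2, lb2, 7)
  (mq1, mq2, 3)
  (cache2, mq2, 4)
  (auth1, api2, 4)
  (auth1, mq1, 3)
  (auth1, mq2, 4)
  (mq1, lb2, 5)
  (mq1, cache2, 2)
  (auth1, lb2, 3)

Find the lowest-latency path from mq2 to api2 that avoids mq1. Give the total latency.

Candidate routes:
mq2→lb2→auth1→api2: 9 + 3 + 4 = 16
mq2→auth1→api2: 4 + 4 = 8
mq2→cache2→lb2→auth1→api2: 4 + 7 + 3 + 4 = 18
The minimum is 8 ms.

8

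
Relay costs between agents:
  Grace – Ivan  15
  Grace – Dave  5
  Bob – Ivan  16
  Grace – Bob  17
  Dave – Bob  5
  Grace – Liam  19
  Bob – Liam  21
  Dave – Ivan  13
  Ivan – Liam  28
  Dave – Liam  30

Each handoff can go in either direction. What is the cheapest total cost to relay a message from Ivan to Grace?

15

Some routes from Ivan to Grace:
Ivan-Dave-Grace: 13 + 5 = 18
Ivan-Grace: 15
Ivan-Bob-Dave-Grace: 16 + 5 + 5 = 26
The minimum is 15.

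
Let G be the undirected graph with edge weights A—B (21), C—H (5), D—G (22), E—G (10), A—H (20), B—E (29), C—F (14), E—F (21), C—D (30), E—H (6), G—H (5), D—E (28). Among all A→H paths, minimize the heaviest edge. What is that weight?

20

Checking several routes:
A -> B -> E -> F -> C -> H: max(21, 29, 21, 14, 5) = 29
A -> B -> E -> D -> G -> H: max(21, 29, 28, 22, 5) = 29
A -> H: max(20) = 20
A -> B -> E -> G -> H: max(21, 29, 10, 5) = 29
The minimum achievable maximum is 20.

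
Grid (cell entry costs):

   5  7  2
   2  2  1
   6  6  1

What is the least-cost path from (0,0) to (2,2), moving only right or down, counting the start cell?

Take [0,0]→[1,0]→[1,1]→[1,2]→[2,2] for a total of 5 + 2 + 2 + 1 + 1 = 11.
(Top row then right column would cost 16.)

11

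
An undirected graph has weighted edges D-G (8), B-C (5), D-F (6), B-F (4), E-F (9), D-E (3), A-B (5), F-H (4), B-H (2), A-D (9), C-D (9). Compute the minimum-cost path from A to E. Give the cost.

12

Checking several routes:
A-D-E: 9 + 3 = 12
A-B-H-F-E: 5 + 2 + 4 + 9 = 20
A-B-F-E: 5 + 4 + 9 = 18
A-B-F-D-E: 5 + 4 + 6 + 3 = 18
Shortest: 12.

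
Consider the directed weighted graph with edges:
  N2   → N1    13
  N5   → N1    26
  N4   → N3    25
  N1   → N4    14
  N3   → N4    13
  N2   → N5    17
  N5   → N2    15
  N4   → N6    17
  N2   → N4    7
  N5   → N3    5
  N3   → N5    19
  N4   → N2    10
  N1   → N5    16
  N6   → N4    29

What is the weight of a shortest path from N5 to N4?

18

Routes from N5 to N4:
N5 → N3 → N4: 5 + 13 = 18
N5 → N2 → N1 → N4: 15 + 13 + 14 = 42
N5 → N2 → N4: 15 + 7 = 22
N5 → N1 → N4: 26 + 14 = 40
Shortest: 18.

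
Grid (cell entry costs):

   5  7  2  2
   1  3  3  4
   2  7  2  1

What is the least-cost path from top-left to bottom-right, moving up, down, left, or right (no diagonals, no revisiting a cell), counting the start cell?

15

Path (0,0) → (1,0) → (1,1) → (1,2) → (2,2) → (2,3): 5 + 1 + 3 + 3 + 2 + 1 = 15.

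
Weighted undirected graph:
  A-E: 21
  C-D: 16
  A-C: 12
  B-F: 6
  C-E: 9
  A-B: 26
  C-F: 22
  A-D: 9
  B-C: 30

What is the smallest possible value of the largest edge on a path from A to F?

22

Checking several routes:
A→D→C→F: max(9, 16, 22) = 22
A→E→C→F: max(21, 9, 22) = 22
A→C→F: max(12, 22) = 22
Best route has worst link 22.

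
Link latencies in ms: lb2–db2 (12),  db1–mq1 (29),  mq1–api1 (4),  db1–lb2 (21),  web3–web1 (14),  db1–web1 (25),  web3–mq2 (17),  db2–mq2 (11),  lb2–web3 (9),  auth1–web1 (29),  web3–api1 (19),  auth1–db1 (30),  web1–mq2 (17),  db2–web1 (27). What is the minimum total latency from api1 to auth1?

A few of the api1→auth1 routes:
api1-mq1-db1-auth1: 4 + 29 + 30 = 63
api1-web3-lb2-db1-auth1: 19 + 9 + 21 + 30 = 79
api1-web3-web1-auth1: 19 + 14 + 29 = 62
api1-mq1-db1-web1-auth1: 4 + 29 + 25 + 29 = 87
api1-web3-mq2-web1-auth1: 19 + 17 + 17 + 29 = 82
The minimum is 62 ms.

62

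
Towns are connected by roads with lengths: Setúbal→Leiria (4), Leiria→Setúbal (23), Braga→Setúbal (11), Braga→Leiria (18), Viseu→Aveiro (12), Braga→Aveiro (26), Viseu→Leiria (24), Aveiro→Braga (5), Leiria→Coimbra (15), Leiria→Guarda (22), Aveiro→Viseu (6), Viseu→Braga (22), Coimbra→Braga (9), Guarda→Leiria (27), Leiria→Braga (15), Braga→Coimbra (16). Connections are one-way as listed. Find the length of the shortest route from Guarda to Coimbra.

Candidate routes:
Guarda-Leiria-Coimbra: 27 + 15 = 42
Guarda-Leiria-Braga-Coimbra: 27 + 15 + 16 = 58
Best route has total 42.

42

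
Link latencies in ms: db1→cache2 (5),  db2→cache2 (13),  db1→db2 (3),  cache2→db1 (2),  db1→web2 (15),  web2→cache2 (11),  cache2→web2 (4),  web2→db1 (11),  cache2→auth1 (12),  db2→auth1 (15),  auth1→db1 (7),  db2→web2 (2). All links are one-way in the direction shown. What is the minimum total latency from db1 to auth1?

Paths from db1 to auth1:
db1 → db2 → web2 → cache2 → auth1: 3 + 2 + 11 + 12 = 28
db1 → web2 → cache2 → auth1: 15 + 11 + 12 = 38
db1 → cache2 → auth1: 5 + 12 = 17
db1 → db2 → auth1: 3 + 15 = 18
db1 → db2 → cache2 → auth1: 3 + 13 + 12 = 28
Shortest: 17 ms.

17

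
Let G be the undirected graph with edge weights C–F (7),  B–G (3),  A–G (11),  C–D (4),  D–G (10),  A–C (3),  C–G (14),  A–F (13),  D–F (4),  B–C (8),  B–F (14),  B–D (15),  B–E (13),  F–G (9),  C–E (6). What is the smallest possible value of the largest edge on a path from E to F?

Some routes from E to F:
E→C→B→G→F: max(6, 8, 3, 9) = 9
E→C→D→F: max(6, 4, 4) = 6
E→C→A→G→D→F: max(6, 3, 11, 10, 4) = 11
E→C→B→G→D→F: max(6, 8, 3, 10, 4) = 10
E→C→F: max(6, 7) = 7
E→C→D→G→F: max(6, 4, 10, 9) = 10
Smallest bottleneck: 6.

6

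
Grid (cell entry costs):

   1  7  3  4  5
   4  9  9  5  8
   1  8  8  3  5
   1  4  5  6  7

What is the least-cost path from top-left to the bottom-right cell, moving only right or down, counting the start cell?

29

Take [0,0] → [1,0] → [2,0] → [3,0] → [3,1] → [3,2] → [3,3] → [3,4] for a total of 1 + 4 + 1 + 1 + 4 + 5 + 6 + 7 = 29.
(Top row then right column would cost 40.)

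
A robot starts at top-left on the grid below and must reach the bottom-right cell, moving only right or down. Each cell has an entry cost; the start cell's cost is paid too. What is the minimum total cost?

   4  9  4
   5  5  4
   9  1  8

23

Best path: (0,0) → (1,0) → (1,1) → (2,1) → (2,2)
Cost: 4 + 5 + 5 + 1 + 8 = 23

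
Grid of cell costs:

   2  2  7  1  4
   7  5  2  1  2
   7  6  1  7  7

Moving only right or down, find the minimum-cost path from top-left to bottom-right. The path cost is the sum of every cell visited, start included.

21

Cheapest: r0c0 → r0c1 → r1c1 → r1c2 → r1c3 → r1c4 → r2c4
  2 + 2 + 5 + 2 + 1 + 2 + 7 = 21
(Top row then right column would cost 25.)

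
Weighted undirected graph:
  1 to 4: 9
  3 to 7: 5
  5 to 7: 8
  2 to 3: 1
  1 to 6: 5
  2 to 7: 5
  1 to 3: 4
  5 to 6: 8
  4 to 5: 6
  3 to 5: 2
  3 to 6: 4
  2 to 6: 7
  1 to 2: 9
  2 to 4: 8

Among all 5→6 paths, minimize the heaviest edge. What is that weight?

4

Comparing a few candidate routes:
5 → 3 → 6: max(2, 4) = 4
5 → 3 → 1 → 6: max(2, 4, 5) = 5
5 → 3 → 2 → 6: max(2, 1, 7) = 7
5 → 3 → 7 → 2 → 6: max(2, 5, 5, 7) = 7
Best route has worst link 4.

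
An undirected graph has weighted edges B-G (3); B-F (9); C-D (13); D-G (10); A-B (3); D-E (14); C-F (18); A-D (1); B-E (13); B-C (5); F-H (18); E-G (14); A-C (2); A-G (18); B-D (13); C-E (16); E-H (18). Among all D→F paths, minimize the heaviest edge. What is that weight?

9

Comparing a few candidate routes:
D -> G -> B -> F: max(10, 3, 9) = 10
D -> A -> B -> F: max(1, 3, 9) = 9
D -> C -> B -> F: max(13, 5, 9) = 13
D -> A -> C -> B -> F: max(1, 2, 5, 9) = 9
Best route has worst link 9.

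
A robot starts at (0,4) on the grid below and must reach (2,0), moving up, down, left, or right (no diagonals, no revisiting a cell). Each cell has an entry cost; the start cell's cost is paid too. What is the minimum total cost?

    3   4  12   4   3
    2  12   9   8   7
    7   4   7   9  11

35

Take (0,4) → (0,3) → (0,2) → (0,1) → (0,0) → (1,0) → (2,0) for a total of 3 + 4 + 12 + 4 + 3 + 2 + 7 = 35.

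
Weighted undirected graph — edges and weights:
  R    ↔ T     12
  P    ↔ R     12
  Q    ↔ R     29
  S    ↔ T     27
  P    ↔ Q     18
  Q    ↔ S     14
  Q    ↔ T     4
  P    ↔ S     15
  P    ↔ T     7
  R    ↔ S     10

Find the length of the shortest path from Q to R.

Comparing a few candidate routes:
Q→T→R: 4 + 12 = 16
Q→T→P→R: 4 + 7 + 12 = 23
Q→S→R: 14 + 10 = 24
Shortest: 16.

16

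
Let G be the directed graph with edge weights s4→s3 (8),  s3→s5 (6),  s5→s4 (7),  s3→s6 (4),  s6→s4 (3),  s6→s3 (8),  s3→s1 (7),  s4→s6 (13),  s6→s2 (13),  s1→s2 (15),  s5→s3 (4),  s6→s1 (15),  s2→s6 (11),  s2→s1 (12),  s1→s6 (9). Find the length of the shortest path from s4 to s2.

25

A few of the s4→s2 routes:
s4-s3-s6-s2: 8 + 4 + 13 = 25
s4-s3-s1-s2: 8 + 7 + 15 = 30
s4-s6-s2: 13 + 13 = 26
Shortest: 25.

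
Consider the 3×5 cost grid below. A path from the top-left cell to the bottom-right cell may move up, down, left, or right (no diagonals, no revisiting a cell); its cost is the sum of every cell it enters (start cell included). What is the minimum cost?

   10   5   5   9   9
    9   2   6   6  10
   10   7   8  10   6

One optimal route is [0,0]→[0,1]→[1,1]→[1,2]→[1,3]→[1,4]→[2,4].
Its cost is 10 + 5 + 2 + 6 + 6 + 10 + 6 = 45.

45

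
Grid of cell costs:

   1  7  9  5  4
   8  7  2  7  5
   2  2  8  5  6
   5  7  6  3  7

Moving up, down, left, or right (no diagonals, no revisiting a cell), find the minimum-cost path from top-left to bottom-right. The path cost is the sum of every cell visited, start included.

36

Take [0,0] → [1,0] → [2,0] → [2,1] → [2,2] → [2,3] → [3,3] → [3,4] for a total of 1 + 8 + 2 + 2 + 8 + 5 + 3 + 7 = 36.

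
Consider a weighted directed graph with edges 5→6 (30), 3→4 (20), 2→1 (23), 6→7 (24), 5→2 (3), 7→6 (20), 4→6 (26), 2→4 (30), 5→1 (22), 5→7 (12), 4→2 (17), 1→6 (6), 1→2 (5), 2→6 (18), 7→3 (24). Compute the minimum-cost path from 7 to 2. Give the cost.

Candidate routes:
7-3-4-2: 24 + 20 + 17 = 61
Shortest: 61.

61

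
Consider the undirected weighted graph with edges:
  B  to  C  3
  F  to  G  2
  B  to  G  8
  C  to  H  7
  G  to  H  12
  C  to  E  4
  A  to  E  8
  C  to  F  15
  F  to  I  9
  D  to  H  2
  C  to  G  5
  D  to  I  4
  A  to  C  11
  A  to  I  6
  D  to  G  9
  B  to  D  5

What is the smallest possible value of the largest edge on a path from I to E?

A few of the I→E routes:
I→D→B→C→E: max(4, 5, 3, 4) = 5
I→A→E: max(6, 8) = 8
I→D→H→C→E: max(4, 2, 7, 4) = 7
The minimum achievable maximum is 5.

5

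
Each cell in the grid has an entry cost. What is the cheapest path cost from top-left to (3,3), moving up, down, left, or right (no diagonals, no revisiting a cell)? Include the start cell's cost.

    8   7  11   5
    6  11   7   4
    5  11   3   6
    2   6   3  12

One optimal route is [0,0] [1,0] [2,0] [3,0] [3,1] [3,2] [3,3].
Its cost is 8 + 6 + 5 + 2 + 6 + 3 + 12 = 42.

42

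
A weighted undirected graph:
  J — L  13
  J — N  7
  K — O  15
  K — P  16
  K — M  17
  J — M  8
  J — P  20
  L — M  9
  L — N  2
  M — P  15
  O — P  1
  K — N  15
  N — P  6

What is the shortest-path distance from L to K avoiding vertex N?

26

Checking several routes:
L → J → M → K: 13 + 8 + 17 = 38
L → M → K: 9 + 17 = 26
L → J → P → O → K: 13 + 20 + 1 + 15 = 49
L → M → P → K: 9 + 15 + 16 = 40
L → M → P → O → K: 9 + 15 + 1 + 15 = 40
Best route has total 26.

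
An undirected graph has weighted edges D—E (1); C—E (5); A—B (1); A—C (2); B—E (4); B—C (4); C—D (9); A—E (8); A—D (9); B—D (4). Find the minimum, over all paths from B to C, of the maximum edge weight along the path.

A few of the B→C routes:
B → A → C: max(1, 2) = 2
B → C: max(4) = 4
B → E → C: max(4, 5) = 5
B → D → E → C: max(4, 1, 5) = 5
B → A → E → C: max(1, 8, 5) = 8
The minimum achievable maximum is 2.

2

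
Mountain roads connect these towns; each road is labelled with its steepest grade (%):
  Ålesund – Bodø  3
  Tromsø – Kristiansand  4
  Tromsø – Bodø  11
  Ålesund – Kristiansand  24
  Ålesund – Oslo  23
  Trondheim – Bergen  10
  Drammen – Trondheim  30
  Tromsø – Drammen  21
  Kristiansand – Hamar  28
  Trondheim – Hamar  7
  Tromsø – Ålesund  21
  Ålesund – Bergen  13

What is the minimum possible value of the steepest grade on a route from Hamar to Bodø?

13

Comparing a few candidate routes:
Hamar-Kristiansand-Tromsø-Bodø: max(28, 4, 11) = 28
Hamar-Trondheim-Bergen-Ålesund-Kristiansand-Tromsø-Bodø: max(7, 10, 13, 24, 4, 11) = 24
Hamar-Trondheim-Bergen-Ålesund-Tromsø-Bodø: max(7, 10, 13, 21, 11) = 21
Hamar-Trondheim-Bergen-Ålesund-Bodø: max(7, 10, 13, 3) = 13
Best route has worst link 13%.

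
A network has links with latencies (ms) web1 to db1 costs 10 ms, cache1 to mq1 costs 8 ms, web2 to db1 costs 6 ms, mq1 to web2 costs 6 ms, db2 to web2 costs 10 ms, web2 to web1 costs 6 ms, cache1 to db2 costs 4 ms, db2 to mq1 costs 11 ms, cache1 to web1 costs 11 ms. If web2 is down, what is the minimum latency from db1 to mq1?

Paths from db1 to mq1 avoiding web2:
db1-web1-cache1-db2-mq1: 10 + 11 + 4 + 11 = 36
db1-web1-cache1-mq1: 10 + 11 + 8 = 29
The minimum is 29 ms.

29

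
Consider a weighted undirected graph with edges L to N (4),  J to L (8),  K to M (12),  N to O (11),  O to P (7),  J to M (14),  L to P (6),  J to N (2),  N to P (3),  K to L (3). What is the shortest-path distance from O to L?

Comparing a few candidate routes:
O→P→N→L: 7 + 3 + 4 = 14
O→P→L: 7 + 6 = 13
O→N→L: 11 + 4 = 15
Best route has total 13.

13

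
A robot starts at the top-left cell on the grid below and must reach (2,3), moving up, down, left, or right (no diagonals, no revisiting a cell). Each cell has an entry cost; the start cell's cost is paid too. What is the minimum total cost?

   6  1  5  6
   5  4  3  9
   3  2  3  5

21

Cheapest: (0,0) -> (0,1) -> (1,1) -> (2,1) -> (2,2) -> (2,3)
  6 + 1 + 4 + 2 + 3 + 5 = 21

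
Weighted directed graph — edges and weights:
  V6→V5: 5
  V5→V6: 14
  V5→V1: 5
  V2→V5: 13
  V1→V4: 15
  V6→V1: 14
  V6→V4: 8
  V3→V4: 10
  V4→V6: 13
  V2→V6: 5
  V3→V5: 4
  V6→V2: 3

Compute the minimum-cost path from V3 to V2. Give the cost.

Candidate routes:
V3 → V4 → V6 → V2: 10 + 13 + 3 = 26
V3 → V5 → V6 → V2: 4 + 14 + 3 = 21
V3 → V5 → V1 → V4 → V6 → V2: 4 + 5 + 15 + 13 + 3 = 40
Shortest: 21.

21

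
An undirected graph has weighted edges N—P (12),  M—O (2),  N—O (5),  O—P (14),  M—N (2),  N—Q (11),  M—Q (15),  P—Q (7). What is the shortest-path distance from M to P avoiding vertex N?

Routes from M to P avoiding N:
M - Q - P: 15 + 7 = 22
M - O - P: 2 + 14 = 16
The minimum is 16.

16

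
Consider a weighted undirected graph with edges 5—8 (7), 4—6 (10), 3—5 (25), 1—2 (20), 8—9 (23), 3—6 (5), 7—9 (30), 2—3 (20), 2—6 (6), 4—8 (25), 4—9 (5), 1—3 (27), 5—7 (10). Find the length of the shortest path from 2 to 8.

Comparing a few candidate routes:
2-6-4-8: 6 + 10 + 25 = 41
2-6-3-5-8: 6 + 5 + 25 + 7 = 43
2-6-4-9-8: 6 + 10 + 5 + 23 = 44
Shortest: 41.

41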